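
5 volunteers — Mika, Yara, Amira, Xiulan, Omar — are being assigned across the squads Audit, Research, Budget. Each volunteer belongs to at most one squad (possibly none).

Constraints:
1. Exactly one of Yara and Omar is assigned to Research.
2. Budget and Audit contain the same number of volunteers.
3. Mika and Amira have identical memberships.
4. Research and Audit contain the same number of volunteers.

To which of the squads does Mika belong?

Mika: none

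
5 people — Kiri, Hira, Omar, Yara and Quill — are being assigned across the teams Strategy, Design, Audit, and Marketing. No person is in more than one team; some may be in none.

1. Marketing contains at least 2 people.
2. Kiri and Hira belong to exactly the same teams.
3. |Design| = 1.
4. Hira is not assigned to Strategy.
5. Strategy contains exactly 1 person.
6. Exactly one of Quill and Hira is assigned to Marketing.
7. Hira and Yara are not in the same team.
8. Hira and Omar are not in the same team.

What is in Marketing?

Marketing = {Hira, Kiri}

From (4): Hira ∉ Strategy.
(2): Kiri matches Hira: Kiri ∉ Strategy.
Suppose Kiri ∉ Marketing: no assignment then satisfies all the clues, so Kiri ∈ Marketing.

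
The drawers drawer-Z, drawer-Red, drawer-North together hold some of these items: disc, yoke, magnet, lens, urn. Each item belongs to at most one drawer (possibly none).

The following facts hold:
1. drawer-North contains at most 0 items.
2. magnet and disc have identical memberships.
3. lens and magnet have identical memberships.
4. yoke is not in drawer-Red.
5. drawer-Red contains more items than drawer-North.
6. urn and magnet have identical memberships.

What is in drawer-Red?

drawer-Red = {disc, lens, magnet, urn}

From (4): yoke ∉ drawer-Red.
(1): drawer-North already has 0, so the rest are out.
Suppose disc ∉ drawer-Red: no assignment then satisfies all the clues, so disc ∈ drawer-Red.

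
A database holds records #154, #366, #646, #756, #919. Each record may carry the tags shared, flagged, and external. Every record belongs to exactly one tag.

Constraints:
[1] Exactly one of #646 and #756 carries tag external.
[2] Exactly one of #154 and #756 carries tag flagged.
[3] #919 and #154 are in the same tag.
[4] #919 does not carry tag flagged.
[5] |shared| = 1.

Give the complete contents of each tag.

shared = {#366}; flagged = {#756}; external = {#154, #646, #919}

From (4): #919 ∉ flagged.
(3): #154 matches #919: #154 ∉ flagged.
(2) (exactly one): #756 ∈ flagged.
(1) (exactly one): #646 ∈ external.
Suppose #154 ∈ shared: no assignment then satisfies all the clues, so #154 ∉ shared.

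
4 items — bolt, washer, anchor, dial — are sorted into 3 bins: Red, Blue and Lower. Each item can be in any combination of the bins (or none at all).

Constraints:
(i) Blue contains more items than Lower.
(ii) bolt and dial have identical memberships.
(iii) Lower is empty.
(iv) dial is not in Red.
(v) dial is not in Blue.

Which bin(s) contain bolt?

From (iv): dial ∉ Red.
From (v): dial ∉ Blue.
(ii): bolt matches dial: bolt ∉ Red.
(ii): bolt matches dial: bolt ∉ Blue.
(iii): Lower already has 0, so the rest are out.

bolt: none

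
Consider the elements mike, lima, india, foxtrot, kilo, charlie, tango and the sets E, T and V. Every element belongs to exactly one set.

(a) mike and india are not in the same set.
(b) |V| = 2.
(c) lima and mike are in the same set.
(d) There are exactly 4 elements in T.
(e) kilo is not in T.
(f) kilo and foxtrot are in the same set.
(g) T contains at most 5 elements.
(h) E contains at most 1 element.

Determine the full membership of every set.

E = {india}; T = {charlie, lima, mike, tango}; V = {foxtrot, kilo}

From (e): kilo ∉ T.
(f): foxtrot matches kilo: foxtrot ∉ T.
Suppose mike ∈ E: no assignment then satisfies all the clues, so mike ∉ E.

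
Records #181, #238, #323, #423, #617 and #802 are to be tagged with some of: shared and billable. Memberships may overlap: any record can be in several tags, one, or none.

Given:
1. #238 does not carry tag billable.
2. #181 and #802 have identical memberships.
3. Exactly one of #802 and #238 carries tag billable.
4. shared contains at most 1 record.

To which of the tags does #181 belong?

#181: billable

From (1): #238 ∉ billable.
(3) (exactly one): #802 ∈ billable.
(2): #181 matches #802: #181 ∈ billable.
Suppose #181 ∈ shared: no assignment then satisfies all the clues, so #181 ∉ shared.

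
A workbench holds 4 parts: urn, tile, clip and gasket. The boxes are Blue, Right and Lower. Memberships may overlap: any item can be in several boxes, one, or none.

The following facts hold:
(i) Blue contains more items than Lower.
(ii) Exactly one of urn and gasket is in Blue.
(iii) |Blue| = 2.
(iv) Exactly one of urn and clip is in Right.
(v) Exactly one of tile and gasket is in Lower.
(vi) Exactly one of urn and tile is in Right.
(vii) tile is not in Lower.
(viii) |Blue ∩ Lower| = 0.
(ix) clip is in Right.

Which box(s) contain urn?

urn: Blue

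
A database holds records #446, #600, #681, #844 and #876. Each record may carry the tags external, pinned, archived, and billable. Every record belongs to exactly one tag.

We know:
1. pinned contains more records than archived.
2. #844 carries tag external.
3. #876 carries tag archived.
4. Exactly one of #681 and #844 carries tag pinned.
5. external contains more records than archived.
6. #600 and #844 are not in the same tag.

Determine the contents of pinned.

pinned = {#600, #681}

From (2): #844 ∈ external.
From (3): #876 ∈ archived.
(4) (exactly one): #681 ∈ pinned.
(6): #600 ∉ external.
Suppose #446 ∈ pinned: no assignment then satisfies all the clues, so #446 ∉ pinned.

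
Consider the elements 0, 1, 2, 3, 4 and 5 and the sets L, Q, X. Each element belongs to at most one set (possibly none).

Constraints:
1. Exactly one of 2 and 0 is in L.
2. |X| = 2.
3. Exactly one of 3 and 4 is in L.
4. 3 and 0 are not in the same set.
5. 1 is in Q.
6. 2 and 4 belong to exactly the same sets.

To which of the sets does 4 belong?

From (5): 1 ∈ Q.
Suppose 4 ∉ L: no assignment then satisfies all the clues, so 4 ∈ L.

4: L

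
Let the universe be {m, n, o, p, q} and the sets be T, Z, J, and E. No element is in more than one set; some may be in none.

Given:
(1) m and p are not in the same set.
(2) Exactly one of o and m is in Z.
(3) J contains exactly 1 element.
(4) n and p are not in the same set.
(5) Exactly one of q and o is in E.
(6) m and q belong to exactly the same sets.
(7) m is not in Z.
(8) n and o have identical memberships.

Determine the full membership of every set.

From (7): m ∉ Z.
(2) (exactly one): o ∈ Z.
(5) (exactly one): q ∈ E.
(6): m matches q: m ∉ T.
(6): m matches q: m ∉ J.
(6): m matches q: m ∈ E.
(8): n matches o: n ∉ T.
(8): n matches o: n ∈ Z.
(1): p ∉ E.
(3): only 1 candidates remain for J, so all are in.

T = {}; Z = {n, o}; J = {p}; E = {m, q}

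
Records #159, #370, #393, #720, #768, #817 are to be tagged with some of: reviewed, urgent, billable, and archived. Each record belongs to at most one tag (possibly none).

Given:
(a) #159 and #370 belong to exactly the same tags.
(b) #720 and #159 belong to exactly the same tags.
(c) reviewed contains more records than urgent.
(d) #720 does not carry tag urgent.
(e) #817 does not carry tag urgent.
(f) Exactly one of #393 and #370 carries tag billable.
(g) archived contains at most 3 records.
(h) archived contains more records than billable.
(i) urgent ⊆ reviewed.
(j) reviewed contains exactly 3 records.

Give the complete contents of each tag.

reviewed = {#159, #370, #720}; urgent = {}; billable = {#393}; archived = {#768, #817}

From (d): #720 ∉ urgent.
From (e): #817 ∉ urgent.
(b): #159 matches #720: #159 ∉ urgent.
(a): #370 matches #159: #370 ∉ urgent.
Suppose #159 ∉ reviewed: no assignment then satisfies all the clues, so #159 ∈ reviewed.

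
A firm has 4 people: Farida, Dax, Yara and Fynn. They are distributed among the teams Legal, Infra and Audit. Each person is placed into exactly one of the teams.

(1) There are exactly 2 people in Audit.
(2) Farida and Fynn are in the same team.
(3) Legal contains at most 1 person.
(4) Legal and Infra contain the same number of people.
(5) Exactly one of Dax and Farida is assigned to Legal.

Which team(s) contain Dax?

Dax: Legal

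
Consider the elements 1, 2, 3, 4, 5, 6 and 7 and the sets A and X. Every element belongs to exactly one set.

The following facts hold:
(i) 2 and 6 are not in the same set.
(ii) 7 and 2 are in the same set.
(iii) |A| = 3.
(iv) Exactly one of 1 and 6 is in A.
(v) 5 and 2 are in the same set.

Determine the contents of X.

X = {1, 2, 5, 7}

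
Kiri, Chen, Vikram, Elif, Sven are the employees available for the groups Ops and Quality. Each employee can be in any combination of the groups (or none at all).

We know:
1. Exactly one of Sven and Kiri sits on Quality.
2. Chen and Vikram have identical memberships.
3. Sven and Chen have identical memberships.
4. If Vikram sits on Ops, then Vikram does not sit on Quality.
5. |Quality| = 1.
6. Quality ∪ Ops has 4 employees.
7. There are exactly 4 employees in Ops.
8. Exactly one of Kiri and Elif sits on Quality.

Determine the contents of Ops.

Ops = {Chen, Kiri, Sven, Vikram}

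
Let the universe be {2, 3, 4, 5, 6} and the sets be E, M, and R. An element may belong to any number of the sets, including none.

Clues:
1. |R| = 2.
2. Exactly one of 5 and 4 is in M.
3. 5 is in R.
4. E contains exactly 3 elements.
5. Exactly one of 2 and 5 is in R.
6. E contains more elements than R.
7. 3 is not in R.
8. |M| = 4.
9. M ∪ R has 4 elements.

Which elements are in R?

R = {5, 6}

From (3): 5 ∈ R.
From (7): 3 ∉ R.
(5) (exactly one): 2 ∉ R.
Suppose 4 ∈ R: no assignment then satisfies all the clues, so 4 ∉ R.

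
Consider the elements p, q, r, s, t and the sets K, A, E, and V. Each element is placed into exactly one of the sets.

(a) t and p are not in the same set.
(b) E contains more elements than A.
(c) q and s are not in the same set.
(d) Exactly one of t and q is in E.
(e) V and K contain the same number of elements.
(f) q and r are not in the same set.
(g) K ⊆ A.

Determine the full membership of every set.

K = {}; A = {p, q}; E = {r, s, t}; V = {}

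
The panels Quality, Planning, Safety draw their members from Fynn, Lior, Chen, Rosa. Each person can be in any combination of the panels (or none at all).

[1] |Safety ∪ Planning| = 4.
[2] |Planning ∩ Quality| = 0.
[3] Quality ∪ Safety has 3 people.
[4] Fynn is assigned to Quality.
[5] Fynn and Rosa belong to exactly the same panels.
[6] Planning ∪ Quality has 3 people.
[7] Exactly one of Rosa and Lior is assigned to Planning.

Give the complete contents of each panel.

Quality = {Fynn, Rosa}; Planning = {Lior}; Safety = {Chen, Fynn, Rosa}

From (4): Fynn ∈ Quality.
(5): Rosa matches Fynn: Rosa ∈ Quality.
Suppose Fynn ∈ Planning: no assignment then satisfies all the clues, so Fynn ∉ Planning.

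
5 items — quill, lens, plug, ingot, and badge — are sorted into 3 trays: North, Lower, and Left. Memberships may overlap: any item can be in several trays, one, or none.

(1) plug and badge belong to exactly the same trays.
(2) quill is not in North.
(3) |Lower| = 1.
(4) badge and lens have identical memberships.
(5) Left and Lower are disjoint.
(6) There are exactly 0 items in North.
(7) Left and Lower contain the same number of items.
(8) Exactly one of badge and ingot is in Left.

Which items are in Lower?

Lower = {quill}

From (2): quill ∉ North.
(6): North already has 0, so the rest are out.
Suppose quill ∉ Lower: no assignment then satisfies all the clues, so quill ∈ Lower.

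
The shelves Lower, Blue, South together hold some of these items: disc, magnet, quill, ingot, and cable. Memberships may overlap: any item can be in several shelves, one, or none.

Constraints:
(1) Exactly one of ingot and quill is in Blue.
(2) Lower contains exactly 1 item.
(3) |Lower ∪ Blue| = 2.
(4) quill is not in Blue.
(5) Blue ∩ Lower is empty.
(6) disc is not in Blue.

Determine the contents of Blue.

Blue = {ingot}

From (4): quill ∉ Blue.
From (6): disc ∉ Blue.
(1) (exactly one): ingot ∈ Blue.
(5) (disjoint): ingot ∉ Lower.
Suppose magnet ∈ Blue: no assignment then satisfies all the clues, so magnet ∉ Blue.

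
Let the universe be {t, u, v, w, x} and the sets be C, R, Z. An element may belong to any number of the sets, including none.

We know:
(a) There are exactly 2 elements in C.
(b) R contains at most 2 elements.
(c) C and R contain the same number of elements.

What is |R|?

2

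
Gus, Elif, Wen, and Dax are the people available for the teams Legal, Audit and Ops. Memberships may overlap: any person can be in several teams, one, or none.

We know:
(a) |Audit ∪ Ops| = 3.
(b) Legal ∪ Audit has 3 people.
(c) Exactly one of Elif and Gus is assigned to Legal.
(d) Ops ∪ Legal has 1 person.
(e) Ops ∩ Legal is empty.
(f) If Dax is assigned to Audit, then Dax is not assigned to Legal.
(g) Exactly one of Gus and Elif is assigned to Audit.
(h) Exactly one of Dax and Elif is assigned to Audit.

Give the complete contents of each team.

Legal = {Gus}; Audit = {Dax, Gus, Wen}; Ops = {}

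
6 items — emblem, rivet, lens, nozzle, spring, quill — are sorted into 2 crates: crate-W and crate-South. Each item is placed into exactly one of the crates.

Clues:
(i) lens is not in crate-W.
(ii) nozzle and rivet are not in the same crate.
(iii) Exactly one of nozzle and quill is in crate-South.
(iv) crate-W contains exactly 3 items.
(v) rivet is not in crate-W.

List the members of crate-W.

From (i): lens ∉ crate-W.
From (v): rivet ∉ crate-W.
Only one crate left: rivet ∈ crate-South.
Only one crate left: lens ∈ crate-South.
(ii): nozzle ∉ crate-South.
(iii) (exactly one): quill ∈ crate-South.
(iv): only 3 candidates remain for crate-W, so all are in.

crate-W = {emblem, nozzle, spring}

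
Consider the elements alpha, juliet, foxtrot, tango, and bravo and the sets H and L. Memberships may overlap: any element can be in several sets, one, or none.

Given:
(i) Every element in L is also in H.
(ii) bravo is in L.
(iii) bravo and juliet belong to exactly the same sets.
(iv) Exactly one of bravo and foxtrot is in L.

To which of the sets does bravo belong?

bravo: H, L

From (ii): bravo ∈ L.
(i) with bravo ∈ L: bravo ∈ H.
(iii): juliet matches bravo: juliet ∈ H.
(iii): juliet matches bravo: juliet ∈ L.
(iv) (exactly one): foxtrot ∉ L.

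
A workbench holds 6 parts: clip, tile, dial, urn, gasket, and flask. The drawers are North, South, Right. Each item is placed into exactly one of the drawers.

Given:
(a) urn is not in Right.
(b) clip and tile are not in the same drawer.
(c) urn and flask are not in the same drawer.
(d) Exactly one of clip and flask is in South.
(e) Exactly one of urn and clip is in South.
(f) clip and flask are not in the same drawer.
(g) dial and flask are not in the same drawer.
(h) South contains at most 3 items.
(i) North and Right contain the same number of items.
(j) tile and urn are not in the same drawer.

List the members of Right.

From (a): urn ∉ Right.
Suppose clip ∈ Right: no assignment then satisfies all the clues, so clip ∉ Right.

Right = {flask, tile}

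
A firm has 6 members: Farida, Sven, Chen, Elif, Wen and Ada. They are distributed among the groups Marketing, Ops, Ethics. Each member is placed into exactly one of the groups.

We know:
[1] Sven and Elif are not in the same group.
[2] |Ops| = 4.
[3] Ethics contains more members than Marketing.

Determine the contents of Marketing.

Marketing = {}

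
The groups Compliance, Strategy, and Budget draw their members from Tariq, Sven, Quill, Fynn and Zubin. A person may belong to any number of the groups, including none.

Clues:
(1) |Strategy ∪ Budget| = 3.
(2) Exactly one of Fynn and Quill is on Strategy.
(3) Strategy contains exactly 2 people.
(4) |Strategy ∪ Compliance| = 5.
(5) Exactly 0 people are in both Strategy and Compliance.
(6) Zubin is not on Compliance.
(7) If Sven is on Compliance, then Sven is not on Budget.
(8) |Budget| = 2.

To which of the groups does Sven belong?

Sven: Compliance

From (6): Zubin ∉ Compliance.
Suppose Sven ∉ Compliance: no assignment then satisfies all the clues, so Sven ∈ Compliance.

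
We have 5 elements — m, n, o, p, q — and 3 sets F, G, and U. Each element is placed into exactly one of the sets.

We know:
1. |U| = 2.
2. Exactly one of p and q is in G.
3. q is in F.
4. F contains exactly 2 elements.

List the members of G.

G = {p}

From (3): q ∈ F.
(2) (exactly one): p ∈ G.
Suppose m ∈ G: no assignment then satisfies all the clues, so m ∉ G.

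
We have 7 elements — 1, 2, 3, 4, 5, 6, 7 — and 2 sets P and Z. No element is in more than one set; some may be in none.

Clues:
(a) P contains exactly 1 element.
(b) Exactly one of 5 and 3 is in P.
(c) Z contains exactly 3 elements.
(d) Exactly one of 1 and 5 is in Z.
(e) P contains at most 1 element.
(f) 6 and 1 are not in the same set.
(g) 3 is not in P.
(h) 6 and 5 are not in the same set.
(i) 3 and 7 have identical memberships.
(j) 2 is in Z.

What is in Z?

From (g): 3 ∉ P.
From (j): 2 ∈ Z.
(b) (exactly one): 5 ∈ P.
(d) (exactly one): 1 ∈ Z.
(e): P already has 1, so the rest are out.
(f): 6 ∉ Z.
Suppose 3 ∈ Z: no assignment then satisfies all the clues, so 3 ∉ Z.

Z = {1, 2, 4}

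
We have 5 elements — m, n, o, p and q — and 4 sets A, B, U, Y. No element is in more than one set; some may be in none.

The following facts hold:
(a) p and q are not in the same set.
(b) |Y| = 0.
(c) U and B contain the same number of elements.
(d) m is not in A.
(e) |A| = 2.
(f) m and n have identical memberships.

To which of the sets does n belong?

n: none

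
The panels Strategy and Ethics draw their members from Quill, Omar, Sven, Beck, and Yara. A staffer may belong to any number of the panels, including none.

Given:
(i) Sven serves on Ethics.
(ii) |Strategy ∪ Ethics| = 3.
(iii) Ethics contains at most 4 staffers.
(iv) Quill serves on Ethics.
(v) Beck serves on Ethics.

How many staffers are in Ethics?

3

From (i): Sven ∈ Ethics.
From (iv): Quill ∈ Ethics.
From (v): Beck ∈ Ethics.
Suppose Omar ∈ Strategy: no assignment then satisfies all the clues, so Omar ∉ Strategy.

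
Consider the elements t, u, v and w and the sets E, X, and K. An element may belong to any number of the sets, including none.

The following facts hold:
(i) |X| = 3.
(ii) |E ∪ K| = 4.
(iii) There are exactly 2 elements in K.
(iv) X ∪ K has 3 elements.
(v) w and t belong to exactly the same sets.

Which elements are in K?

K = {t, w}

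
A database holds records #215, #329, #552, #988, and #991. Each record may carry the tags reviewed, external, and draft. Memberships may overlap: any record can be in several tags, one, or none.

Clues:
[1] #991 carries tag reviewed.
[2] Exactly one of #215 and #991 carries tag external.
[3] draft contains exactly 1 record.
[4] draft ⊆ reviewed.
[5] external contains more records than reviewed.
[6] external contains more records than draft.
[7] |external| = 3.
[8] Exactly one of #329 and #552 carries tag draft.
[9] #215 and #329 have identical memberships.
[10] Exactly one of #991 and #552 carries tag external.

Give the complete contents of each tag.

reviewed = {#552, #991}; external = {#215, #329, #552}; draft = {#552}

From (1): #991 ∈ reviewed.
Suppose #215 ∈ reviewed: no assignment then satisfies all the clues, so #215 ∉ reviewed.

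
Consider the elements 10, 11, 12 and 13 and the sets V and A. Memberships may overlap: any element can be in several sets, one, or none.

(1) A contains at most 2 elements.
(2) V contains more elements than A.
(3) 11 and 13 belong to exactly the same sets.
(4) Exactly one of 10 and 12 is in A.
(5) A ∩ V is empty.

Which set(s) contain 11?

11: V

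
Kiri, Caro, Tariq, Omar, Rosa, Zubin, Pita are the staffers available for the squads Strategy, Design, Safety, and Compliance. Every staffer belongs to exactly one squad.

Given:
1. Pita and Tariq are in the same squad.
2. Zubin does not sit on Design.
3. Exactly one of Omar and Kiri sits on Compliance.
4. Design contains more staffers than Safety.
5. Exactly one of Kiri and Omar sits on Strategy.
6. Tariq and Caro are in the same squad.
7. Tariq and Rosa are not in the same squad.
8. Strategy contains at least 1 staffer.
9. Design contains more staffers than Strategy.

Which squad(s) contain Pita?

Pita: Design

From (2): Zubin ∉ Design.
Suppose Pita ∈ Strategy: no assignment then satisfies all the clues, so Pita ∉ Strategy.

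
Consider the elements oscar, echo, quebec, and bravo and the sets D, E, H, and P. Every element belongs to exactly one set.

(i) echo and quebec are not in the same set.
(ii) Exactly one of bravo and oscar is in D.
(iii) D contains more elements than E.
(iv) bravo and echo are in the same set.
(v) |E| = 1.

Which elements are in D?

D = {bravo, echo}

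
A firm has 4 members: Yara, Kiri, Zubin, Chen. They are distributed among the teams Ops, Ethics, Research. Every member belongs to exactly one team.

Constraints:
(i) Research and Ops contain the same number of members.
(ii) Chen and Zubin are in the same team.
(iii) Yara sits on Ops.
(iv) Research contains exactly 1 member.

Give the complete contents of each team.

Ops = {Yara}; Ethics = {Chen, Zubin}; Research = {Kiri}

From (iii): Yara ∈ Ops.
Suppose Kiri ∈ Ops: no assignment then satisfies all the clues, so Kiri ∉ Ops.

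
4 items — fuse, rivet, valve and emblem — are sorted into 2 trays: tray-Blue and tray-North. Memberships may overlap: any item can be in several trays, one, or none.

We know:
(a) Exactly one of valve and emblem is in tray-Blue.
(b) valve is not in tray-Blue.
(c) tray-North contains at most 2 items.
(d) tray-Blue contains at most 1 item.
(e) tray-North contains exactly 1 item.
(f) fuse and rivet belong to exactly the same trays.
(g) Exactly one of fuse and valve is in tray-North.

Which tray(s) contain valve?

From (b): valve ∉ tray-Blue.
(a) (exactly one): emblem ∈ tray-Blue.
(d): tray-Blue already has 1, so the rest are out.
Suppose valve ∉ tray-North: no assignment then satisfies all the clues, so valve ∈ tray-North.

valve: tray-North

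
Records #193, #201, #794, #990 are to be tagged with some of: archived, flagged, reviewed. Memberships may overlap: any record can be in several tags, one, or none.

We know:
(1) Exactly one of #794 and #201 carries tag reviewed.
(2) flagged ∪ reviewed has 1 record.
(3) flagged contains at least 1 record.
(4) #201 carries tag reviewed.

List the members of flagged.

flagged = {#201}

From (4): #201 ∈ reviewed.
(1) (exactly one): #794 ∉ reviewed.
Suppose #193 ∈ flagged: no assignment then satisfies all the clues, so #193 ∉ flagged.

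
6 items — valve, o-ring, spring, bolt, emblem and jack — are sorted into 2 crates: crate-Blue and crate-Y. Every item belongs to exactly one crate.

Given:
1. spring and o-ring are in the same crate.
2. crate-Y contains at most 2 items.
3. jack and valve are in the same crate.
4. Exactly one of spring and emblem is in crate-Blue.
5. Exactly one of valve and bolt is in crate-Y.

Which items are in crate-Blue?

crate-Blue = {jack, o-ring, spring, valve}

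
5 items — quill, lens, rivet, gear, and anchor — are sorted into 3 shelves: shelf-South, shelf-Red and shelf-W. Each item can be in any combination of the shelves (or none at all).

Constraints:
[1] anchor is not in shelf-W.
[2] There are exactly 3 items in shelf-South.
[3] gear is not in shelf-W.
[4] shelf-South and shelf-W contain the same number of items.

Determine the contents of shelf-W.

shelf-W = {lens, quill, rivet}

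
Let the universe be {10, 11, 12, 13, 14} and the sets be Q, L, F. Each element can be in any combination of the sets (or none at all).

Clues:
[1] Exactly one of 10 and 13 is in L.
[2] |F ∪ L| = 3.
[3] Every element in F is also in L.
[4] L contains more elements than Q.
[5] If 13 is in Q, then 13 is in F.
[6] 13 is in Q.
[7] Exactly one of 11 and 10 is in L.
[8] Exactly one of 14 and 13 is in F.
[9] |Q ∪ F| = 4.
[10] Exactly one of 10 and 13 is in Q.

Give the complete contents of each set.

Q = {13, 14}; L = {11, 12, 13}; F = {11, 12, 13}

From (6): 13 ∈ Q.
(5): 13 ∈ F.
(8) (exactly one): 14 ∉ F.
(10) (exactly one): 10 ∉ Q.
(3) with 13 ∈ F: 13 ∈ L.
(1) (exactly one): 10 ∉ L.
(3) contrapositive: 10 ∉ F.
(7) (exactly one): 11 ∈ L.
Suppose 11 ∈ Q: no assignment then satisfies all the clues, so 11 ∉ Q.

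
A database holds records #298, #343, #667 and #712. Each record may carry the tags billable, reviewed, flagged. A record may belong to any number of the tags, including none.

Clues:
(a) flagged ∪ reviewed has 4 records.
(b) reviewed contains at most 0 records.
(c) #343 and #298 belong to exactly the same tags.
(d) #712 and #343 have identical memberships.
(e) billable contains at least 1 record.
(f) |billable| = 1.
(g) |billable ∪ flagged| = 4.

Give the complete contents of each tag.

billable = {#667}; reviewed = {}; flagged = {#298, #343, #667, #712}

(b): reviewed already has 0, so the rest are out.
Suppose #298 ∈ billable: no assignment then satisfies all the clues, so #298 ∉ billable.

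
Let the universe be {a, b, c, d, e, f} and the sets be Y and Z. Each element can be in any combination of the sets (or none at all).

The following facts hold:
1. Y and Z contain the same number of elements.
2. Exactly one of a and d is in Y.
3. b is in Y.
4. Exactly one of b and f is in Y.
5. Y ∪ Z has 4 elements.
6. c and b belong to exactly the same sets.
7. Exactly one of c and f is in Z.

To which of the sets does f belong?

f: none

From (3): b ∈ Y.
(4) (exactly one): f ∉ Y.
(6): c matches b: c ∈ Y.
Suppose f ∈ Z: no assignment then satisfies all the clues, so f ∉ Z.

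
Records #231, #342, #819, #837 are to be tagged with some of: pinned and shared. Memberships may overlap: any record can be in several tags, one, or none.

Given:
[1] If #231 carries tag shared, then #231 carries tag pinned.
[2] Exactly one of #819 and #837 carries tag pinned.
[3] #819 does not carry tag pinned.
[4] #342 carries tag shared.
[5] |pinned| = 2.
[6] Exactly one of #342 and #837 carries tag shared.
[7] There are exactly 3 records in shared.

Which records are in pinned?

pinned = {#231, #837}

From (3): #819 ∉ pinned.
From (4): #342 ∈ shared.
(2) (exactly one): #837 ∈ pinned.
(6) (exactly one): #837 ∉ shared.
(7): only 3 candidates remain for shared, so all are in.
(1): #231 ∈ pinned.
(5): pinned already has 2, so the rest are out.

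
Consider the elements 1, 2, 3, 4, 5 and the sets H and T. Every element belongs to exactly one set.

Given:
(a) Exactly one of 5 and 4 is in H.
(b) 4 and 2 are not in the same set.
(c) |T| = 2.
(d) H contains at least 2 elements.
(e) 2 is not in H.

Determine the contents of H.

From (e): 2 ∉ H.
Only one set left: 2 ∈ T.
(b): 4 ∉ T.
Only one set left: 4 ∈ H.
(a) (exactly one): 5 ∉ H.
Only one set left: 5 ∈ T.
(c): T already has 2, so the rest are out.
Only one set left: 1 ∈ H.
Only one set left: 3 ∈ H.

H = {1, 3, 4}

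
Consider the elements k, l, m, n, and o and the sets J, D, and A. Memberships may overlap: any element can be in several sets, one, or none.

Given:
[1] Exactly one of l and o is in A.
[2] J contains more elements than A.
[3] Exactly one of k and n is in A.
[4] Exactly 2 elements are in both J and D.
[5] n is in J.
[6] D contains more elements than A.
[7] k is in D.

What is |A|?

2

From (5): n ∈ J.
From (7): k ∈ D.
Suppose m ∈ A: no assignment then satisfies all the clues, so m ∉ A.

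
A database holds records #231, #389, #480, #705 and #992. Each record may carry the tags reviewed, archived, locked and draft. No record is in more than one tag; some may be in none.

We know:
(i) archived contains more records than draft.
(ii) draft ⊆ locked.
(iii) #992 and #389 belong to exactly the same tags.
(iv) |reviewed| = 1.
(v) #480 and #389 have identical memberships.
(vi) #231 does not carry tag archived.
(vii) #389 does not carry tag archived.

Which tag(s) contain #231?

#231: reviewed

From (vi): #231 ∉ archived.
From (vii): #389 ∉ archived.
(iii): #992 matches #389: #992 ∉ archived.
(v): #480 matches #389: #480 ∉ archived.
Suppose #231 ∉ reviewed: no assignment then satisfies all the clues, so #231 ∈ reviewed.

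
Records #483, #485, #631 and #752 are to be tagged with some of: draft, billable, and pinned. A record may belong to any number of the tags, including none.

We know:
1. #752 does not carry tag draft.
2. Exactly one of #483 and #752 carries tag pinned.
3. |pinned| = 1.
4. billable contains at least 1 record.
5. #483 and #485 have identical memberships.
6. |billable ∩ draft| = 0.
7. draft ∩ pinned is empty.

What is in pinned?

pinned = {#752}

From (1): #752 ∉ draft.
Suppose #483 ∈ pinned: no assignment then satisfies all the clues, so #483 ∉ pinned.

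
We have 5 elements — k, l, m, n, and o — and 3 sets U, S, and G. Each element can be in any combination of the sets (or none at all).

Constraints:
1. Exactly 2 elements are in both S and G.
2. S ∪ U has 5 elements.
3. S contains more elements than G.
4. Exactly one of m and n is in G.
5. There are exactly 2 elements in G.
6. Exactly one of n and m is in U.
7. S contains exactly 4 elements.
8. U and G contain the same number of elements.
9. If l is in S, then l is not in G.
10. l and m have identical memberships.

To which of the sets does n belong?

n: G, S, U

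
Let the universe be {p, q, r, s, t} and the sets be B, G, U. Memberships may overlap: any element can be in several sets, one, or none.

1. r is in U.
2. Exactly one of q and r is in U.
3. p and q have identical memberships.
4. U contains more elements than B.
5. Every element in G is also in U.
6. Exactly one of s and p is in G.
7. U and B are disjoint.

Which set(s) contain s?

s: G, U

From (1): r ∈ U.
(2) (exactly one): q ∉ U.
(3): p matches q: p ∉ U.
(5) contrapositive: p ∉ G.
(5) contrapositive: q ∉ G.
(6) (exactly one): s ∈ G.
(7) (disjoint): r ∉ B.
(5) with s ∈ G: s ∈ U.
(7) (disjoint): s ∉ B.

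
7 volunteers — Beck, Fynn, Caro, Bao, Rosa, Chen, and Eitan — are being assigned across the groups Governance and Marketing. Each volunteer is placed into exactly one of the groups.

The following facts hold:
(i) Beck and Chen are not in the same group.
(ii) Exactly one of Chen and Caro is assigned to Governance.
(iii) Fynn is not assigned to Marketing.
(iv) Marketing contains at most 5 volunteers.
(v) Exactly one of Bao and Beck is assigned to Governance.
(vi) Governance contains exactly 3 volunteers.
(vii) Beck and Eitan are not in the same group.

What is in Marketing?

Marketing = {Bao, Chen, Eitan, Rosa}

From (iii): Fynn ∉ Marketing.
Only one group left: Fynn ∈ Governance.
Suppose Beck ∈ Marketing: no assignment then satisfies all the clues, so Beck ∉ Marketing.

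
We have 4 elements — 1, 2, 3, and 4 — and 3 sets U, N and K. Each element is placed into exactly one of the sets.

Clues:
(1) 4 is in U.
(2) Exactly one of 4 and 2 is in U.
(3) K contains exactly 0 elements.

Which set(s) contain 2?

2: N

From (1): 4 ∈ U.
(2) (exactly one): 2 ∉ U.
(3): K already has 0, so the rest are out.
Only one set left: 2 ∈ N.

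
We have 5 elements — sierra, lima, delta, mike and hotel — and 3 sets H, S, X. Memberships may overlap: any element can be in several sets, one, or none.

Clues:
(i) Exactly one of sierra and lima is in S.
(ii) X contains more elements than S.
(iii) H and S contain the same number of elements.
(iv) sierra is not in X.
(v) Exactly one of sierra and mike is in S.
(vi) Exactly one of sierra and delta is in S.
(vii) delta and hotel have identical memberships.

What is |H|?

1

From (iv): sierra ∉ X.
Suppose sierra ∉ S: no assignment then satisfies all the clues, so sierra ∈ S.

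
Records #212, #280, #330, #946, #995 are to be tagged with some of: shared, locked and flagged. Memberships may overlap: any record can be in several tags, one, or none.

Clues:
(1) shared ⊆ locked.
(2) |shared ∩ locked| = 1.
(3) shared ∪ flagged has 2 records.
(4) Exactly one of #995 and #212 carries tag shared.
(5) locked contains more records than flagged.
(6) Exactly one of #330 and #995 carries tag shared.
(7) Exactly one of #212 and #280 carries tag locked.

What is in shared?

shared = {#995}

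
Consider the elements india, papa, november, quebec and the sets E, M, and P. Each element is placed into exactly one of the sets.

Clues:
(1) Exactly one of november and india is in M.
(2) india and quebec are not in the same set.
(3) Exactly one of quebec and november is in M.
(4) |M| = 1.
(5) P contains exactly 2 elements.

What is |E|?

1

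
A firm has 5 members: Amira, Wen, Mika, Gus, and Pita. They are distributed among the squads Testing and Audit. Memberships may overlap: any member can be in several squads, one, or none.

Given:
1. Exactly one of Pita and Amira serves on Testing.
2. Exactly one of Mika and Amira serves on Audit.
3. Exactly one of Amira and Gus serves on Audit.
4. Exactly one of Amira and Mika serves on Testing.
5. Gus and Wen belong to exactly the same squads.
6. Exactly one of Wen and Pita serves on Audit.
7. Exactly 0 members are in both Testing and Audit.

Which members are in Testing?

Testing = {Amira}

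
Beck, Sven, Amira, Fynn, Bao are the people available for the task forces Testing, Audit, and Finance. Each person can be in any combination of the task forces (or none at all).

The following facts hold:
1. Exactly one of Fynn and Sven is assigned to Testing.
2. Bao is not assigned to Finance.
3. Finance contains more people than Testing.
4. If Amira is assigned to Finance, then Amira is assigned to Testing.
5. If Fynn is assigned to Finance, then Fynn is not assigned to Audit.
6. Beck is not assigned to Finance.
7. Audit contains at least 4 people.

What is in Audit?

Audit = {Amira, Bao, Beck, Sven}

From (2): Bao ∉ Finance.
From (6): Beck ∉ Finance.
Suppose Beck ∉ Audit: no assignment then satisfies all the clues, so Beck ∈ Audit.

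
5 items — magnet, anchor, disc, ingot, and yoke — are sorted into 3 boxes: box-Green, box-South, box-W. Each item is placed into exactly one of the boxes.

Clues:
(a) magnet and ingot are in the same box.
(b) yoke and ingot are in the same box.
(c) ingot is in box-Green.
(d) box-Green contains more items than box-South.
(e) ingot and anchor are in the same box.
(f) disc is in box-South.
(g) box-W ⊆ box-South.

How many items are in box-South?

1

From (c): ingot ∈ box-Green.
From (f): disc ∈ box-South.
(a): magnet matches ingot: magnet ∈ box-Green.
(b): yoke matches ingot: yoke ∈ box-Green.
(e): anchor matches ingot: anchor ∈ box-Green.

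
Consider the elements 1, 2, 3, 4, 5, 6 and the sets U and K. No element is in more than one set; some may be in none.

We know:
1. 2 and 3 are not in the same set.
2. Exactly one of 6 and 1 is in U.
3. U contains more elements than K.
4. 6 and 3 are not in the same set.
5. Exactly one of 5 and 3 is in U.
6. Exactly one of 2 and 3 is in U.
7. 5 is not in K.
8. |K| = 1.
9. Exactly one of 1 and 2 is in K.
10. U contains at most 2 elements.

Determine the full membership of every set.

U = {1, 3}; K = {2}

From (7): 5 ∉ K.
Suppose 1 ∉ U: no assignment then satisfies all the clues, so 1 ∈ U.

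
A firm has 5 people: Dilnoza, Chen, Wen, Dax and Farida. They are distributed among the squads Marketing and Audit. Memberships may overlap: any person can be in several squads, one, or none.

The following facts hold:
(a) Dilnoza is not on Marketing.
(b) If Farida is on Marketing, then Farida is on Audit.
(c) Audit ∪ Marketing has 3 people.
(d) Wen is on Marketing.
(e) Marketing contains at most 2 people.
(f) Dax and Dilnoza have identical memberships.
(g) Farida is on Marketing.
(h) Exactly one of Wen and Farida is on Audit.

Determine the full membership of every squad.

From (a): Dilnoza ∉ Marketing.
From (d): Wen ∈ Marketing.
From (g): Farida ∈ Marketing.
(b): Farida ∈ Audit.
(e): Marketing already has 2, so the rest are out.
(h) (exactly one): Wen ∉ Audit.
Suppose Dilnoza ∈ Audit: no assignment then satisfies all the clues, so Dilnoza ∉ Audit.

Marketing = {Farida, Wen}; Audit = {Chen, Farida}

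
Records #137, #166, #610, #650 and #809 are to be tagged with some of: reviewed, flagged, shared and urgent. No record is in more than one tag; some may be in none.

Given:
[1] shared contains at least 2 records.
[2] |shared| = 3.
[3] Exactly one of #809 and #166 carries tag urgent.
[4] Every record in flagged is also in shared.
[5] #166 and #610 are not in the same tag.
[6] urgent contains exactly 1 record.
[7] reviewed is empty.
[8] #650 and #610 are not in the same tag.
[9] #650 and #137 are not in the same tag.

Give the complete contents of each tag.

reviewed = {}; flagged = {}; shared = {#137, #610, #809}; urgent = {#166}

(7): reviewed already has 0, so the rest are out.
Suppose #137 ∈ flagged: no assignment then satisfies all the clues, so #137 ∉ flagged.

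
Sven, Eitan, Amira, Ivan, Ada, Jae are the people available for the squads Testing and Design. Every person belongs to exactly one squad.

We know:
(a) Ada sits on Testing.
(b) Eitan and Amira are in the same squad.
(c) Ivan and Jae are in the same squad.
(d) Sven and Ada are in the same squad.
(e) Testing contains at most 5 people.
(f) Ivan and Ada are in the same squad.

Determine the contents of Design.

From (a): Ada ∈ Testing.
(d): Sven matches Ada: Sven ∈ Testing.
(f): Ivan matches Ada: Ivan ∈ Testing.
(c): Jae matches Ivan: Jae ∈ Testing.
Suppose Eitan ∉ Design: no assignment then satisfies all the clues, so Eitan ∈ Design.

Design = {Amira, Eitan}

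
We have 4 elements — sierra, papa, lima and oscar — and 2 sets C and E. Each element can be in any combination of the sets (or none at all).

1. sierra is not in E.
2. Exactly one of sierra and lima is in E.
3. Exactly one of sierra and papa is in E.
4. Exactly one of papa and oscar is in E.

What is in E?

E = {lima, papa}

From (1): sierra ∉ E.
(2) (exactly one): lima ∈ E.
(3) (exactly one): papa ∈ E.
(4) (exactly one): oscar ∉ E.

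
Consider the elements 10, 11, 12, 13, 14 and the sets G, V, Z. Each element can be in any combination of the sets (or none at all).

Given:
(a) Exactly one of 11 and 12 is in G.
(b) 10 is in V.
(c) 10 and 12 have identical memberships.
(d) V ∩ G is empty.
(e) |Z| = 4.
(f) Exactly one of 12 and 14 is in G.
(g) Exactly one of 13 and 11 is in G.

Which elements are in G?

From (b): 10 ∈ V.
(c): 12 matches 10: 12 ∈ V.
(d) (disjoint): 10 ∉ G.
(d) (disjoint): 12 ∉ G.
(f) (exactly one): 14 ∈ G.
(a) (exactly one): 11 ∈ G.
(d) (disjoint): 11 ∉ V.
(d) (disjoint): 14 ∉ V.
(g) (exactly one): 13 ∉ G.

G = {11, 14}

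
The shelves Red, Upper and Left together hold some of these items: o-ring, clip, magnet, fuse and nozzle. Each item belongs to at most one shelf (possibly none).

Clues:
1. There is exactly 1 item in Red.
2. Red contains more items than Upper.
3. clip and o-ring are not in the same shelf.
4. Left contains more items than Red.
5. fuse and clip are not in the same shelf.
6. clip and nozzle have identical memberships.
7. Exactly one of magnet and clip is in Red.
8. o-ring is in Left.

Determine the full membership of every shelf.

Red = {magnet}; Upper = {}; Left = {fuse, o-ring}

From (8): o-ring ∈ Left.
(3): clip ∉ Left.
(6): nozzle matches clip: nozzle ∉ Left.
Suppose clip ∈ Red: no assignment then satisfies all the clues, so clip ∉ Red.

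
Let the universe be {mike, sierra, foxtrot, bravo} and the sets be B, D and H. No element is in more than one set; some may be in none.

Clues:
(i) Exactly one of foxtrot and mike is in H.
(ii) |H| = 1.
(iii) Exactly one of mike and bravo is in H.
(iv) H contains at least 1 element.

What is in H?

H = {mike}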